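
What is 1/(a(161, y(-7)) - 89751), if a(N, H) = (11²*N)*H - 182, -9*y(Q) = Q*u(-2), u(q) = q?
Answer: -9/1082131 ≈ -8.3169e-6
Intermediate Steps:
y(Q) = 2*Q/9 (y(Q) = -Q*(-2)/9 = -(-2)*Q/9 = 2*Q/9)
a(N, H) = -182 + 121*H*N (a(N, H) = (121*N)*H - 182 = 121*H*N - 182 = -182 + 121*H*N)
1/(a(161, y(-7)) - 89751) = 1/((-182 + 121*((2/9)*(-7))*161) - 89751) = 1/((-182 + 121*(-14/9)*161) - 89751) = 1/((-182 - 272734/9) - 89751) = 1/(-274372/9 - 89751) = 1/(-1082131/9) = -9/1082131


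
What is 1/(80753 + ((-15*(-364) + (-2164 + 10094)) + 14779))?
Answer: 1/108922 ≈ 9.1809e-6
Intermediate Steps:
1/(80753 + ((-15*(-364) + (-2164 + 10094)) + 14779)) = 1/(80753 + ((5460 + 7930) + 14779)) = 1/(80753 + (13390 + 14779)) = 1/(80753 + 28169) = 1/108922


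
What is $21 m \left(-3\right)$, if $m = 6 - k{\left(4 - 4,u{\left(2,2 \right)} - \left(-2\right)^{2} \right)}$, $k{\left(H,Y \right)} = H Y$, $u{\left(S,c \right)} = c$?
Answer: $-378$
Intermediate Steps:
$m = 6$ ($m = 6 - \left(4 - 4\right) \left(2 - \left(-2\right)^{2}\right) = 6 - \left(4 - 4\right) \left(2 - 4\right) = 6 - 0 \left(2 - 4\right) = 6 - 0 \left(-2\right) = 6 - 0 = 6 + 0 = 6$)
$21 m \left(-3\right) = 21 \cdot 6 \left(-3\right) = 126 \left(-3\right) = -378$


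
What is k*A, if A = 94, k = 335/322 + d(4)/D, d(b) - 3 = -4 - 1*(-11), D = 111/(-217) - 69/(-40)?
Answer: 1479473285/1695813 ≈ 872.43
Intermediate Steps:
D = 10533/8680 (D = 111*(-1/217) - 69*(-1/40) = -111/217 + 69/40 = 10533/8680 ≈ 1.2135)
d(b) = 10 (d(b) = 3 + (-4 - 1*(-11)) = 3 + (-4 + 11) = 3 + 7 = 10)
k = 31478155/3391626 (k = 335/322 + 10/(10533/8680) = 335*(1/322) + 10*(8680/10533) = 335/322 + 86800/10533 = 31478155/3391626 ≈ 9.2811)
k*A = (31478155/3391626)*94 = 1479473285/1695813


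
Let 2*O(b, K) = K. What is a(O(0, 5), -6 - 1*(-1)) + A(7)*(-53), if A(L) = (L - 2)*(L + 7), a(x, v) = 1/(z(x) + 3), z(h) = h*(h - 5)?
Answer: -48234/13 ≈ -3710.3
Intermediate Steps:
z(h) = h*(-5 + h)
O(b, K) = K/2
a(x, v) = 1/(3 + x*(-5 + x)) (a(x, v) = 1/(x*(-5 + x) + 3) = 1/(3 + x*(-5 + x)))
A(L) = (-2 + L)*(7 + L)
a(O(0, 5), -6 - 1*(-1)) + A(7)*(-53) = 1/(3 + ((1/2)*5)*(-5 + (1/2)*5)) + (-14 + 7**2 + 5*7)*(-53) = 1/(3 + 5*(-5 + 5/2)/2) + (-14 + 49 + 35)*(-53) = 1/(3 + (5/2)*(-5/2)) + 70*(-53) = 1/(3 - 25/4) - 3710 = 1/(-13/4) - 3710 = -4/13 - 3710 = -48234/13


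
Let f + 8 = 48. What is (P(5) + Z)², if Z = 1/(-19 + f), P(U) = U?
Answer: 11236/441 ≈ 25.478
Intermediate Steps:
f = 40 (f = -8 + 48 = 40)
Z = 1/21 (Z = 1/(-19 + 40) = 1/21 ≈ 0.047619)
(P(5) + Z)² = (5 + 1/21)² = (106/21)² = 11236/441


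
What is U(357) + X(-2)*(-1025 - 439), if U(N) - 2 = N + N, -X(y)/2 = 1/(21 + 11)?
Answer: 1615/2 ≈ 807.50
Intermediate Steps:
X(y) = -1/16 (X(y) = -2/(21 + 11) = -2/32 = -2*1/32 = -1/16)
U(N) = 2 + 2*N (U(N) = 2 + (N + N) = 2 + 2*N)
U(357) + X(-2)*(-1025 - 439) = (2 + 2*357) - (-1025 - 439)/16 = (2 + 714) - 1/16*(-1464) = 716 + 183/2 = 1615/2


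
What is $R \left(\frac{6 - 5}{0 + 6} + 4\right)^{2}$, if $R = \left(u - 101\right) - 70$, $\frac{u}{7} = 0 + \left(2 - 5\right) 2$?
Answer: $- \frac{44375}{12} \approx -3697.9$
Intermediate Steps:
$u = -42$ ($u = 7 \left(0 + \left(2 - 5\right) 2\right) = 7 \left(0 - 6\right) = 7 \left(-6\right) = -42$)
$R = -213$ ($R = \left(-42 - 101\right) - 70 = -143 - 70 = -213$)
$R \left(\frac{6 - 5}{0 + 6} + 4\right)^{2} = - 213 \left(\frac{6 - 5}{0 + 6} + 4\right)^{2} = - 213 \left(1 \cdot \frac{1}{6} + 4\right)^{2} = - 213 \left(\frac{1}{6} + 4\right)^{2} = - 213 \left(\frac{25}{6}\right)^{2} = \left(-213\right) \frac{625}{36} = - \frac{44375}{12}$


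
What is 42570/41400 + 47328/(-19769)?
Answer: -12420143/9093740 ≈ -1.3658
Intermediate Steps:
42570/41400 + 47328/(-19769) = 42570*(1/41400) + 47328*(-1/19769) = 473/460 - 47328/19769 = -12420143/9093740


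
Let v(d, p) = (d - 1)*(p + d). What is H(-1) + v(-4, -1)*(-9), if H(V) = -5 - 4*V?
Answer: -226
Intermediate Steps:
v(d, p) = (-1 + d)*(d + p)
H(-1) + v(-4, -1)*(-9) = (-5 - 4*(-1)) + ((-4)² - 1*(-4) - 1*(-1) - 4*(-1))*(-9) = (-5 + 4) + (16 + 4 + 1 + 4)*(-9) = -1 + 25*(-9) = -1 - 225 = -226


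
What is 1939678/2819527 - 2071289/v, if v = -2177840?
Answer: 10064363595823/6140478681680 ≈ 1.6390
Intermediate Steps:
1939678/2819527 - 2071289/v = 1939678/2819527 - 2071289/(-2177840) = 1939678*(1/2819527) - 2071289*(-1/2177840) = 1939678/2819527 + 2071289/2177840 = 10064363595823/6140478681680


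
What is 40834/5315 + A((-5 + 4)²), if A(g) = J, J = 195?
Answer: 1077259/5315 ≈ 202.68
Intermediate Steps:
A(g) = 195
40834/5315 + A((-5 + 4)²) = 40834/5315 + 195 = 1077259/5315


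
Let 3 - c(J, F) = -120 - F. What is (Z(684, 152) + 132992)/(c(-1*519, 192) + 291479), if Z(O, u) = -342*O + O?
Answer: -50126/145897 ≈ -0.34357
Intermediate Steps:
c(J, F) = 123 + F (c(J, F) = 3 - (-120 - F) = 3 + (120 + F) = 123 + F)
Z(O, u) = -341*O
(Z(684, 152) + 132992)/(c(-1*519, 192) + 291479) = (-341*684 + 132992)/((123 + 192) + 291479) = (-233244 + 132992)/(315 + 291479) = -100252/291794 = -100252*1/291794 = -50126/145897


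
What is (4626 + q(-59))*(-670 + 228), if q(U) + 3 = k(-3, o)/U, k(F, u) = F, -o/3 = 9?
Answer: -120559920/59 ≈ -2.0434e+6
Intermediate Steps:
o = -27 (o = -3*9 = -27)
q(U) = -3 - 3/U
(4626 + q(-59))*(-670 + 228) = (4626 + (-3 - 3/(-59)))*(-670 + 228) = (4626 + (-3 - 3*(-1/59)))*(-442) = (4626 + (-3 + 3/59))*(-442) = (4626 - 174/59)*(-442) = (272760/59)*(-442) = -120559920/59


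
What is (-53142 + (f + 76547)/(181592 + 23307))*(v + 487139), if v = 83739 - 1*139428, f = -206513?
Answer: -4698004093624800/204899 ≈ -2.2928e+10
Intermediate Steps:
v = -55689 (v = 83739 - 139428 = -55689)
(-53142 + (f + 76547)/(181592 + 23307))*(v + 487139) = (-53142 + (-206513 + 76547)/(181592 + 23307))*(-55689 + 487139) = (-53142 - 129966/204899)*431450 = -10888872624/204899*431450 = -4698004093624800/204899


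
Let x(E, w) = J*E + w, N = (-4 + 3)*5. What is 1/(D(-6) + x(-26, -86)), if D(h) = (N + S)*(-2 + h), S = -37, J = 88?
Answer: -1/2038 ≈ -0.00049068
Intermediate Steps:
N = -5 (N = -1*5 = -5)
x(E, w) = w + 88*E (x(E, w) = 88*E + w = w + 88*E)
D(h) = 84 - 42*h (D(h) = (-5 - 37)*(-2 + h) = -42*(-2 + h) = 84 - 42*h)
1/(D(-6) + x(-26, -86)) = 1/((84 - 42*(-6)) + (-86 + 88*(-26))) = 1/((84 + 252) + (-86 - 2288)) = 1/(336 - 2374) = 1/(-2038) = -1/2038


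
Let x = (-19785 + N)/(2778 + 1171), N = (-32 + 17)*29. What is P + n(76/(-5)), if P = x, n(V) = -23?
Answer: -111047/3949 ≈ -28.120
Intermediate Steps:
N = -435 (N = -15*29 = -435)
x = -20220/3949 (x = (-19785 - 435)/(2778 + 1171) = -20220/3949 ≈ -5.1203)
P = -20220/3949 ≈ -5.1203
P + n(76/(-5)) = -20220/3949 - 23 = -111047/3949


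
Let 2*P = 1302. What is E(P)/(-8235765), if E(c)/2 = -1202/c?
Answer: 2404/5361483015 ≈ 4.4838e-7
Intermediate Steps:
P = 651 (P = (½)*1302 = 651)
E(c) = -2404/c (E(c) = 2*(-1202/c) = -2404/c)
E(P)/(-8235765) = -2404/651/(-8235765) = -2404*1/651*(-1/8235765) = -2404/651*(-1/8235765) = 2404/5361483015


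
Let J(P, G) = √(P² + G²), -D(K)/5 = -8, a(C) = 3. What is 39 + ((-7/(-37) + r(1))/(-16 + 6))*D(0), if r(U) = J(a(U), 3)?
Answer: 1415/37 - 12*√2 ≈ 21.273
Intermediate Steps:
D(K) = 40 (D(K) = -5*(-8) = 40)
J(P, G) = √(G² + P²)
r(U) = 3*√2 (r(U) = √(3² + 3²) = √(9 + 9) = √18 = 3*√2)
39 + ((-7/(-37) + r(1))/(-16 + 6))*D(0) = 39 + ((-7/(-37) + 3*√2)/(-16 + 6))*40 = 39 + ((-7*(-1/37) + 3*√2)/(-10))*40 = 39 + ((7/37 + 3*√2)*(-⅒))*40 = 39 + (-7/370 - 3*√2/10)*40 = 39 + (-28/37 - 12*√2) = 1415/37 - 12*√2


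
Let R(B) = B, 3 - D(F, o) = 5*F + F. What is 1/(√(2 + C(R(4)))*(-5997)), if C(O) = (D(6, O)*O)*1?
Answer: I*√130/779610 ≈ 1.4625e-5*I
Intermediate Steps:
D(F, o) = 3 - 6*F (D(F, o) = 3 - (5*F + F) = 3 - 6*F)
C(O) = -33*O (C(O) = ((3 - 6*6)*O)*1 = ((3 - 36)*O)*1 = -33*O*1 = -33*O)
1/(√(2 + C(R(4)))*(-5997)) = 1/(√(2 - 33*4)*(-5997)) = 1/(√(2 - 132)*(-5997)) = 1/(√(-130)*(-5997)) = 1/((I*√130)*(-5997)) = 1/(-5997*I*√130) = I*√130/779610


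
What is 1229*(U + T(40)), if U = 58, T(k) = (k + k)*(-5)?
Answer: -420318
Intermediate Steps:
T(k) = -10*k (T(k) = (2*k)*(-5) = -10*k)
1229*(U + T(40)) = 1229*(58 - 10*40) = 1229*(58 - 400) = 1229*(-342) = -420318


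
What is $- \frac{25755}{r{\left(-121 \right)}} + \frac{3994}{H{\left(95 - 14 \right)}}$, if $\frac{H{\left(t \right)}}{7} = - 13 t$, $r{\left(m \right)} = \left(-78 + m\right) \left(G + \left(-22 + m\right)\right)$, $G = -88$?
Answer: $- \frac{17782871}{16135119} \approx -1.1021$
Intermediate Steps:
$r{\left(m \right)} = \left(-110 + m\right) \left(-78 + m\right)$ ($r{\left(m \right)} = \left(-78 + m\right) \left(-88 + \left(-22 + m\right)\right) = \left(-78 + m\right) \left(-110 + m\right) = \left(-110 + m\right) \left(-78 + m\right)$)
$H{\left(t \right)} = - 91 t$ ($H{\left(t \right)} = 7 \left(- 13 t\right) = - 91 t$)
$- \frac{25755}{r{\left(-121 \right)}} + \frac{3994}{H{\left(95 - 14 \right)}} = - \frac{25755}{8580 + \left(-121\right)^{2} - -22748} + \frac{3994}{\left(-91\right) \left(95 - 14\right)} = - \frac{25755}{8580 + 14641 + 22748} + \frac{3994}{\left(-91\right) 81} = - \frac{25755}{45969} + \frac{3994}{-7371} = \left(-25755\right) \frac{1}{45969} + 3994 \left(- \frac{1}{7371}\right) = - \frac{8585}{15323} - \frac{3994}{7371} = - \frac{17782871}{16135119}$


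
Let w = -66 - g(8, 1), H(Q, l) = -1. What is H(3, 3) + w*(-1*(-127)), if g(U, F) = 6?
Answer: -9145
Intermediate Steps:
w = -72 (w = -66 - 1*6 = -66 - 6 = -72)
H(3, 3) + w*(-1*(-127)) = -1 - (-72)*(-127) = -1 - 72*127 = -1 - 9144 = -9145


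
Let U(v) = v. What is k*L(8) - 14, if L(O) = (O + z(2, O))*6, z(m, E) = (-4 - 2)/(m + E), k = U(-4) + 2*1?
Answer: -514/5 ≈ -102.80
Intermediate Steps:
k = -2 (k = -4 + 2*1 = -4 + 2 = -2)
z(m, E) = -6/(E + m)
L(O) = -36/(2 + O) + 6*O (L(O) = (O - 6/(O + 2))*6 = (O - 6/(2 + O))*6 = -36/(2 + O) + 6*O)
k*L(8) - 14 = -12*(-6 + 8*(2 + 8))/(2 + 8) - 14 = -12*(-6 + 8*10)/10 - 14 = -12*(-6 + 80)/10 - 14 = -12*74/10 - 14 = -2*222/5 - 14 = -444/5 - 14 = -514/5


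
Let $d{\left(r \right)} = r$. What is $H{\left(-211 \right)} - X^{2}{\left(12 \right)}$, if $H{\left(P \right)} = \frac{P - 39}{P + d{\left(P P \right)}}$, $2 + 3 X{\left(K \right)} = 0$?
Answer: $- \frac{5983}{13293} \approx -0.45009$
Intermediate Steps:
$X{\left(K \right)} = - \frac{2}{3}$ ($X{\left(K \right)} = - \frac{2}{3} + \frac{1}{3} \cdot 0 = - \frac{2}{3} + 0 = - \frac{2}{3}$)
$H{\left(P \right)} = \frac{-39 + P}{P + P^{2}}$ ($H{\left(P \right)} = \frac{P - 39}{P + P P} = \frac{-39 + P}{P + P^{2}}$)
$H{\left(-211 \right)} - X^{2}{\left(12 \right)} = \frac{-39 - 211}{\left(-211\right) \left(1 - 211\right)} - \left(- \frac{2}{3}\right)^{2} = \left(- \frac{1}{211}\right) \frac{1}{-210} \left(-250\right) - \frac{4}{9} = \left(- \frac{1}{211}\right) \left(- \frac{1}{210}\right) \left(-250\right) - \frac{4}{9} = - \frac{25}{4431} - \frac{4}{9} = - \frac{5983}{13293}$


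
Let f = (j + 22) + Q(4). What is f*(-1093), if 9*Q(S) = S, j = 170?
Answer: -1893076/9 ≈ -2.1034e+5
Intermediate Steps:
Q(S) = S/9
f = 1732/9 (f = (170 + 22) + (1/9)*4 = 192 + 4/9 = 1732/9 ≈ 192.44)
f*(-1093) = (1732/9)*(-1093) = -1893076/9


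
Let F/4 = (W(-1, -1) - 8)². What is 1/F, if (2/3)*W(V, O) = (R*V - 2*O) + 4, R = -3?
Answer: 1/121 ≈ 0.0082645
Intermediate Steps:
W(V, O) = 6 - 3*O - 9*V/2 (W(V, O) = 3*((-3*V - 2*O) + 4)/2 = 3*(4 - 3*V - 2*O)/2 = 6 - 3*O - 9*V/2)
F = 121 (F = 4*((6 - 3*(-1) - 9/2*(-1)) - 8)² = 4*((6 + 3 + 9/2) - 8)² = 4*(27/2 - 8)² = 4*(11/2)² = 4*(121/4) = 121)
1/F = 1/121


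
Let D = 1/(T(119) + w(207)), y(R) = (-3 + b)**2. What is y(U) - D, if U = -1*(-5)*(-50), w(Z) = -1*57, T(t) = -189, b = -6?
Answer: 19927/246 ≈ 81.004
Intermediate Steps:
w(Z) = -57
U = -250 (U = 5*(-50) = -250)
y(R) = 81 (y(R) = (-3 - 6)**2 = (-9)**2 = 81)
D = -1/246 (D = 1/(-189 - 57) = 1/(-246) = -1/246 ≈ -0.0040650)
y(U) - D = 81 - 1*(-1/246) = 81 + 1/246 = 19927/246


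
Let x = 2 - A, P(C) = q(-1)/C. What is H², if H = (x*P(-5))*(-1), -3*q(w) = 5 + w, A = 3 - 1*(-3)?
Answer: 256/225 ≈ 1.1378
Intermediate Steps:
A = 6 (A = 3 + 3 = 6)
q(w) = -5/3 - w/3 (q(w) = -(5 + w)/3 = -5/3 - w/3)
P(C) = -4/(3*C) (P(C) = (-5/3 - ⅓*(-1))/C = (-5/3 + ⅓)/C = -4/(3*C))
x = -4 (x = 2 - 1*6 = 2 - 6 = -4)
H = 16/15 (H = -(-16)/(3*(-5))*(-1) = -(-16)*(-1)/(3*5)*(-1) = -4*4/15*(-1) = -16/15*(-1) = 16/15 ≈ 1.0667)
H² = (16/15)² = 256/225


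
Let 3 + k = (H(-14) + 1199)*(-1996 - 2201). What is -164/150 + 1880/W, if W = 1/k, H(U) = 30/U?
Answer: -4957910667574/525 ≈ -9.4436e+9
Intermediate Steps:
k = -35162487/7 (k = -3 + (30/(-14) + 1199)*(-1996 - 2201) = -3 + (30*(-1/14) + 1199)*(-4197) = -3 + (-15/7 + 1199)*(-4197) = -3 + (8378/7)*(-4197) = -3 - 35162466/7 = -35162487/7 ≈ -5.0232e+6)
W = -7/35162487 (W = 1/(-35162487/7) = -7/35162487 ≈ -1.9908e-7)
-164/150 + 1880/W = -164/150 + 1880/(-7/35162487) = -164*1/150 + 1880*(-35162487/7) = -82/75 - 66105475560/7 = -4957910667574/525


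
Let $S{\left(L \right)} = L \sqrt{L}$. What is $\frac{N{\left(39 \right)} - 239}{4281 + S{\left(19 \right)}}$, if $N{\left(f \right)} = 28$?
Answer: $- \frac{903291}{18320102} + \frac{4009 \sqrt{19}}{18320102} \approx -0.048352$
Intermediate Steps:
$S{\left(L \right)} = L^{\frac{3}{2}}$
$\frac{N{\left(39 \right)} - 239}{4281 + S{\left(19 \right)}} = \frac{28 - 239}{4281 + 19^{\frac{3}{2}}} = - \frac{211}{4281 + 19 \sqrt{19}}$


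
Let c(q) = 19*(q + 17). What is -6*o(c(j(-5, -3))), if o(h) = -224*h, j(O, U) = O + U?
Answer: 229824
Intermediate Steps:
c(q) = 323 + 19*q (c(q) = 19*(17 + q) = 323 + 19*q)
-6*o(c(j(-5, -3))) = -(-1344)*(323 + 19*(-5 - 3)) = -(-1344)*(323 + 19*(-8)) = -(-1344)*(323 - 152) = -(-1344)*171 = -6*(-38304) = 229824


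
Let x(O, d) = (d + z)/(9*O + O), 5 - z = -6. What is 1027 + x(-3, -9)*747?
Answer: 4886/5 ≈ 977.20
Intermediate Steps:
z = 11 (z = 5 - 1*(-6) = 5 + 6 = 11)
x(O, d) = (11 + d)/(10*O) (x(O, d) = (d + 11)/(9*O + O) = (11 + d)/((10*O)) = (11 + d)*(1/(10*O)) = (11 + d)/(10*O))
1027 + x(-3, -9)*747 = 1027 + ((⅒)*(11 - 9)/(-3))*747 = 1027 + ((⅒)*(-⅓)*2)*747 = 1027 - 1/15*747 = 1027 - 249/5 = 4886/5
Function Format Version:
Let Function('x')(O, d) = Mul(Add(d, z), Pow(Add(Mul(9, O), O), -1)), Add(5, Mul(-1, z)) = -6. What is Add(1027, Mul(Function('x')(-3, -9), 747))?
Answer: Rational(4886, 5) ≈ 977.20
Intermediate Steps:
z = 11 (z = Add(5, Mul(-1, -6)) = Add(5, 6) = 11)
Function('x')(O, d) = Mul(Rational(1, 10), Pow(O, -1), Add(11, d)) (Function('x')(O, d) = Mul(Add(d, 11), Pow(Add(Mul(9, O), O), -1)) = Mul(Add(11, d), Pow(Mul(10, O), -1)) = Mul(Add(11, d), Mul(Rational(1, 10), Pow(O, -1))) = Mul(Rational(1, 10), Pow(O, -1), Add(11, d)))
Add(1027, Mul(Function('x')(-3, -9), 747)) = Add(1027, Mul(Mul(Rational(1, 10), Pow(-3, -1), Add(11, -9)), 747)) = Add(1027, Mul(Mul(Rational(1, 10), Rational(-1, 3), 2), 747)) = Add(1027, Mul(Rational(-1, 15), 747)) = Add(1027, Rational(-249, 5)) = Rational(4886, 5)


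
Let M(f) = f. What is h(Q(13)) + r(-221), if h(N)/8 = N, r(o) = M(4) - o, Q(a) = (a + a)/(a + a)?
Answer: 233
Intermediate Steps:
Q(a) = 1 (Q(a) = (2*a)/((2*a)) = (2*a)*(1/(2*a)) = 1)
r(o) = 4 - o
h(N) = 8*N
h(Q(13)) + r(-221) = 8*1 + (4 - 1*(-221)) = 8 + (4 + 221) = 8 + 225 = 233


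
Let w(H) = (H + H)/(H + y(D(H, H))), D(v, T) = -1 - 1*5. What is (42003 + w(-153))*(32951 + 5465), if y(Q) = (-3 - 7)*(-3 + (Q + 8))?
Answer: 230754731760/143 ≈ 1.6137e+9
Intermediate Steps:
D(v, T) = -6 (D(v, T) = -1 - 5 = -6)
y(Q) = -50 - 10*Q (y(Q) = -10*(-3 + (8 + Q)) = -10*(5 + Q) = -50 - 10*Q)
w(H) = 2*H/(10 + H) (w(H) = (H + H)/(H + (-50 - 10*(-6))) = (2*H)/(H + (-50 + 60)) = (2*H)/(H + 10) = (2*H)/(10 + H) = 2*H/(10 + H))
(42003 + w(-153))*(32951 + 5465) = (42003 + 2*(-153)/(10 - 153))*(32951 + 5465) = (42003 + 2*(-153)/(-143))*38416 = (42003 + 2*(-153)*(-1/143))*38416 = (42003 + 306/143)*38416 = (6006735/143)*38416 = 230754731760/143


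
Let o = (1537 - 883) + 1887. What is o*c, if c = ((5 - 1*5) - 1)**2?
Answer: 2541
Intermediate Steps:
o = 2541 (o = 654 + 1887 = 2541)
c = 1 (c = ((5 - 5) - 1)**2 = (0 - 1)**2 = (-1)**2 = 1)
o*c = 2541*1 = 2541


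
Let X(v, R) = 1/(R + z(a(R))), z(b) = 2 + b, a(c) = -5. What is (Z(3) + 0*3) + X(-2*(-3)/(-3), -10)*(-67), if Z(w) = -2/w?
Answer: 175/39 ≈ 4.4872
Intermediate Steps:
X(v, R) = 1/(-3 + R) (X(v, R) = 1/(R + (2 - 5)) = 1/(R - 3) = 1/(-3 + R))
(Z(3) + 0*3) + X(-2*(-3)/(-3), -10)*(-67) = (-2/3 + 0*3) - 67/(-3 - 10) = (-2*⅓ + 0) - 67/(-13) = (-⅔ + 0) - 1/13*(-67) = -⅔ + 67/13 = 175/39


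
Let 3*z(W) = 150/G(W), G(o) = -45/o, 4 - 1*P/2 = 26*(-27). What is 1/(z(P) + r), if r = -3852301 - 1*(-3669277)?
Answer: -9/1661336 ≈ -5.4173e-6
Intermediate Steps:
P = 1412 (P = 8 - 52*(-27) = 8 - 2*(-702) = 8 + 1404 = 1412)
r = -183024 (r = -3852301 + 3669277 = -183024)
z(W) = -10*W/9 (z(W) = (150/((-45/W)))/3 = (150*(-W/45))/3 = (-10*W/3)/3 = -10*W/9)
1/(z(P) + r) = 1/(-10/9*1412 - 183024) = 1/(-14120/9 - 183024) = 1/(-1661336/9) = -9/1661336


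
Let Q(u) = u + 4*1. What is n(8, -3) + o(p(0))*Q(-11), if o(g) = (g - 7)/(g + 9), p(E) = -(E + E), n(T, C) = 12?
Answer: 157/9 ≈ 17.444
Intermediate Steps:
Q(u) = 4 + u (Q(u) = u + 4 = 4 + u)
p(E) = -2*E
o(g) = (-7 + g)/(9 + g)
n(8, -3) + o(p(0))*Q(-11) = 12 + ((-7 - 2*0)/(9 - 2*0))*(4 - 11) = 12 + ((-7 + 0)/(9 + 0))*(-7) = 12 + (-7/9)*(-7) = 12 + ((⅑)*(-7))*(-7) = 12 - 7/9*(-7) = 12 + 49/9 = 157/9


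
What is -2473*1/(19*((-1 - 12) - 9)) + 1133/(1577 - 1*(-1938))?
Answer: 482431/77330 ≈ 6.2386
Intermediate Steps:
-2473*1/(19*((-1 - 12) - 9)) + 1133/(1577 - 1*(-1938)) = -2473*1/(19*(-13 - 9)) + 1133/(1577 + 1938) = -2473/((-22*19)) + 1133/3515 = -2473/(-418) + 1133*(1/3515) = -2473*(-1/418) + 1133/3515 = 2473/418 + 1133/3515 = 482431/77330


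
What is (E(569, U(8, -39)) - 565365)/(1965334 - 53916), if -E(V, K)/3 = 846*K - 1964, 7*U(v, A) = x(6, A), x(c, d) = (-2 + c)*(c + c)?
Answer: -4038135/13379926 ≈ -0.30181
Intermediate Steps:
x(c, d) = 2*c*(-2 + c) (x(c, d) = (-2 + c)*(2*c) = 2*c*(-2 + c))
U(v, A) = 48/7 (U(v, A) = (2*6*(-2 + 6))/7 = (2*6*4)/7 = (1/7)*48 = 48/7)
E(V, K) = 5892 - 2538*K (E(V, K) = -3*(846*K - 1964) = -3*(-1964 + 846*K) = 5892 - 2538*K)
(E(569, U(8, -39)) - 565365)/(1965334 - 53916) = ((5892 - 2538*48/7) - 565365)/(1965334 - 53916) = ((5892 - 121824/7) - 565365)/1911418 = (-80580/7 - 565365)*(1/1911418) = -4038135/7*1/1911418 = -4038135/13379926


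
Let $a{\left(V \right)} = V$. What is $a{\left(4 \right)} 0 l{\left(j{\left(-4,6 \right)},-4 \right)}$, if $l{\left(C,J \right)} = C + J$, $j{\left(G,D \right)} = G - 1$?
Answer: $0$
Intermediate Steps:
$j{\left(G,D \right)} = -1 + G$ ($j{\left(G,D \right)} = G - 1 = -1 + G$)
$a{\left(4 \right)} 0 l{\left(j{\left(-4,6 \right)},-4 \right)} = 4 \cdot 0 \left(\left(-1 - 4\right) - 4\right) = 0 \left(-5 - 4\right) = 0 \left(-9\right) = 0$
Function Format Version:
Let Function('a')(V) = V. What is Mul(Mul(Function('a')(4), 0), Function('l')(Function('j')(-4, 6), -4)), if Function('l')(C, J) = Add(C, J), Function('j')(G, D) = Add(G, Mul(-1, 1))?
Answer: 0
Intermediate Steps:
Function('j')(G, D) = Add(-1, G) (Function('j')(G, D) = Add(G, -1) = Add(-1, G))
Mul(Mul(Function('a')(4), 0), Function('l')(Function('j')(-4, 6), -4)) = Mul(Mul(4, 0), Add(Add(-1, -4), -4)) = Mul(0, Add(-5, -4)) = Mul(0, -9) = 0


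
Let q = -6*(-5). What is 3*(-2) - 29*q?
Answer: -876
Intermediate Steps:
q = 30
3*(-2) - 29*q = 3*(-2) - 29*30 = -6 - 870 = -876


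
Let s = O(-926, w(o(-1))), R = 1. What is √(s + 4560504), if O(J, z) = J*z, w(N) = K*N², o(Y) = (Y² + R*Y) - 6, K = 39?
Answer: 20*√8151 ≈ 1805.7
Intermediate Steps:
o(Y) = -6 + Y + Y² (o(Y) = (Y² + 1*Y) - 6 = (Y² + Y) - 6 = (Y + Y²) - 6 = -6 + Y + Y²)
w(N) = 39*N²
s = -1300104 (s = -36114*(-6 - 1 + (-1)²)² = -36114*(-6 - 1 + 1)² = -36114*(-6)² = -36114*36 = -926*1404 = -1300104)
√(s + 4560504) = √(-1300104 + 4560504) = √3260400 = 20*√8151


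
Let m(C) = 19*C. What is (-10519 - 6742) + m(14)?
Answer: -16995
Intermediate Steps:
(-10519 - 6742) + m(14) = (-10519 - 6742) + 19*14 = -17261 + 266 = -16995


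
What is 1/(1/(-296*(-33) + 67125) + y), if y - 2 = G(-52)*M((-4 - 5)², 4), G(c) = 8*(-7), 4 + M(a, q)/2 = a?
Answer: -76893/662971445 ≈ -0.00011598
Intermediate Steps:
M(a, q) = -8 + 2*a
G(c) = -56
y = -8622 (y = 2 - 56*(-8 + 2*(-4 - 5)²) = 2 - 56*(-8 + 2*(-9)²) = 2 - 56*(-8 + 2*81) = 2 - 56*(-8 + 162) = 2 - 56*154 = 2 - 8624 = -8622)
1/(1/(-296*(-33) + 67125) + y) = 1/(1/(-296*(-33) + 67125) - 8622) = 1/(1/(9768 + 67125) - 8622) = 1/(1/76893 - 8622) = 1/(-662971445/76893) = -76893/662971445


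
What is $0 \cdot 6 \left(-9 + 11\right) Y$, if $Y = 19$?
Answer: $0$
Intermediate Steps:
$0 \cdot 6 \left(-9 + 11\right) Y = 0 \cdot 6 \left(-9 + 11\right) 19 = 0 \cdot 2 \cdot 19 = 0 \cdot 19 = 0$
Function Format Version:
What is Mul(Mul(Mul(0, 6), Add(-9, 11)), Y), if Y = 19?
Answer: 0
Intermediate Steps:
Mul(Mul(Mul(0, 6), Add(-9, 11)), Y) = Mul(Mul(Mul(0, 6), Add(-9, 11)), 19) = Mul(Mul(0, 2), 19) = Mul(0, 19) = 0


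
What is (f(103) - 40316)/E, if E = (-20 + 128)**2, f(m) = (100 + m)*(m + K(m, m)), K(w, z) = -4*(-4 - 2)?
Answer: -1615/1296 ≈ -1.2461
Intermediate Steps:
K(w, z) = 24 (K(w, z) = -4*(-6) = 24)
f(m) = (24 + m)*(100 + m) (f(m) = (100 + m)*(m + 24) = (100 + m)*(24 + m) = (24 + m)*(100 + m))
E = 11664 (E = 108**2 = 11664)
(f(103) - 40316)/E = ((2400 + 103**2 + 124*103) - 40316)/11664 = ((2400 + 10609 + 12772) - 40316)*(1/11664) = (25781 - 40316)*(1/11664) = -14535*1/11664 = -1615/1296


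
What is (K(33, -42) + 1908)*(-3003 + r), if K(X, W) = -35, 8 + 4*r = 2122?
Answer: -9269477/2 ≈ -4.6347e+6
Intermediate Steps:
r = 1057/2 (r = -2 + (1/4)*2122 = -2 + 1061/2 = 1057/2 ≈ 528.50)
(K(33, -42) + 1908)*(-3003 + r) = (-35 + 1908)*(-3003 + 1057/2) = 1873*(-4949/2) = -9269477/2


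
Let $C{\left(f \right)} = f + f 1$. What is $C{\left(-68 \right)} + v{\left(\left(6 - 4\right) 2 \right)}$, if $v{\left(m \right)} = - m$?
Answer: $-140$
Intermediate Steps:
$C{\left(f \right)} = 2 f$ ($C{\left(f \right)} = f + f = 2 f$)
$C{\left(-68 \right)} + v{\left(\left(6 - 4\right) 2 \right)} = 2 \left(-68\right) - \left(6 - 4\right) 2 = -136 - 2 \cdot 2 = -136 - 4 = -140$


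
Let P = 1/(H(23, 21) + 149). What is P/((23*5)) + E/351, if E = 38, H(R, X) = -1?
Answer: 647111/5974020 ≈ 0.10832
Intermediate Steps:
P = 1/148 (P = 1/(-1 + 149) = 1/148 ≈ 0.0067568)
P/((23*5)) + E/351 = 1/(148*((23*5))) + 38/351 = (1/148)/115 + 38*(1/351) = (1/148)*(1/115) + 38/351 = 1/17020 + 38/351 = 647111/5974020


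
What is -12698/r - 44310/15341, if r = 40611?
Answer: -1994273428/623013351 ≈ -3.2010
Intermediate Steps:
-12698/r - 44310/15341 = -12698/40611 - 44310/15341 = -1994273428/623013351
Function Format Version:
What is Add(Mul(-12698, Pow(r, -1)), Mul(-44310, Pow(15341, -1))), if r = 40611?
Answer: Rational(-1994273428, 623013351) ≈ -3.2010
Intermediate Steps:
Add(Mul(-12698, Pow(r, -1)), Mul(-44310, Pow(15341, -1))) = Add(Mul(-12698, Pow(40611, -1)), Mul(-44310, Pow(15341, -1))) = Add(Mul(-12698, Rational(1, 40611)), Mul(-44310, Rational(1, 15341))) = Add(Rational(-12698, 40611), Rational(-44310, 15341)) = Rational(-1994273428, 623013351)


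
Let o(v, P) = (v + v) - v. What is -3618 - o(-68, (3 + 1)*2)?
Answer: -3550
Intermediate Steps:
o(v, P) = v (o(v, P) = 2*v - v = v)
-3618 - o(-68, (3 + 1)*2) = -3618 - 1*(-68) = -3618 + 68 = -3550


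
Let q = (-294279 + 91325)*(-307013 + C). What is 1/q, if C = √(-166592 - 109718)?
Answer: 307013/19129887637346966 + I*√276310/19129887637346966 ≈ 1.6049e-11 + 2.7478e-14*I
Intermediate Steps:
C = I*√276310 (C = √(-276310) = I*√276310 ≈ 525.65*I)
q = 62309516402 - 202954*I*√276310 (q = (-294279 + 91325)*(-307013 + I*√276310) = -202954*(-307013 + I*√276310) = 62309516402 - 202954*I*√276310 ≈ 6.231e+10 - 1.0668e+8*I)
1/q = 1/(62309516402 - 202954*I*√276310)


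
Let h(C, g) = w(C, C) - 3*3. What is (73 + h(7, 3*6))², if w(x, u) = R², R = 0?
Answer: 4096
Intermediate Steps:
w(x, u) = 0 (w(x, u) = 0² = 0)
h(C, g) = -9 (h(C, g) = 0 - 3*3 = 0 - 9 = -9)
(73 + h(7, 3*6))² = (73 - 9)² = 64² = 4096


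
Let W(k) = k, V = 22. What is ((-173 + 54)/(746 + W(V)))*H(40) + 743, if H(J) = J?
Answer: 70733/96 ≈ 736.80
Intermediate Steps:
((-173 + 54)/(746 + W(V)))*H(40) + 743 = ((-173 + 54)/(746 + 22))*40 + 743 = -119/768*40 + 743 = -595/96 + 743 = 70733/96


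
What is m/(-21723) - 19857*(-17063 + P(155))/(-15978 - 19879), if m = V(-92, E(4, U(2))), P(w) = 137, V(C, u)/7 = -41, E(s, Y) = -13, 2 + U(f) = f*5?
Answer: -7301080928827/778921611 ≈ -9373.3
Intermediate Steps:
U(f) = -2 + 5*f (U(f) = -2 + f*5 = -2 + 5*f)
V(C, u) = -287 (V(C, u) = 7*(-41) = -287)
m = -287
m/(-21723) - 19857*(-17063 + P(155))/(-15978 - 19879) = -287/(-21723) - 19857*(-17063 + 137)/(-15978 - 19879) = -287*(-1/21723) - 19857/((-35857/(-16926))) = 287/21723 - 19857/((-35857*(-1/16926))) = 287/21723 - 19857/35857/16926 = 287/21723 - 19857*16926/35857 = 287/21723 - 336099582/35857 = -7301080928827/778921611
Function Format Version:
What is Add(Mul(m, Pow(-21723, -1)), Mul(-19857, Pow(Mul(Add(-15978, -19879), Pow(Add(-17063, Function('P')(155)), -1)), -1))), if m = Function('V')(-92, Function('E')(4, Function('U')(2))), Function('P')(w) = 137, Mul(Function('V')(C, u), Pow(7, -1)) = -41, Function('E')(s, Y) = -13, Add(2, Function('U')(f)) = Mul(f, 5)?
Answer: Rational(-7301080928827, 778921611) ≈ -9373.3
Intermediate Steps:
Function('U')(f) = Add(-2, Mul(5, f)) (Function('U')(f) = Add(-2, Mul(f, 5)) = Add(-2, Mul(5, f)))
Function('V')(C, u) = -287 (Function('V')(C, u) = Mul(7, -41) = -287)
m = -287
Add(Mul(m, Pow(-21723, -1)), Mul(-19857, Pow(Mul(Add(-15978, -19879), Pow(Add(-17063, Function('P')(155)), -1)), -1))) = Add(Mul(-287, Pow(-21723, -1)), Mul(-19857, Pow(Mul(Add(-15978, -19879), Pow(Add(-17063, 137), -1)), -1))) = Add(Mul(-287, Rational(-1, 21723)), Mul(-19857, Pow(Mul(-35857, Pow(-16926, -1)), -1))) = Add(Rational(287, 21723), Mul(-19857, Pow(Mul(-35857, Rational(-1, 16926)), -1))) = Add(Rational(287, 21723), Mul(-19857, Pow(Rational(35857, 16926), -1))) = Add(Rational(287, 21723), Mul(-19857, Rational(16926, 35857))) = Add(Rational(287, 21723), Rational(-336099582, 35857)) = Rational(-7301080928827, 778921611)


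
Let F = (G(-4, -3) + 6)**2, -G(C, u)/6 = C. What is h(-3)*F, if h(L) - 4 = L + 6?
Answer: 6300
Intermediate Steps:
h(L) = 10 + L (h(L) = 4 + (L + 6) = 4 + (6 + L) = 10 + L)
G(C, u) = -6*C
F = 900 (F = (-6*(-4) + 6)**2 = (24 + 6)**2 = 30**2 = 900)
h(-3)*F = (10 - 3)*900 = 7*900 = 6300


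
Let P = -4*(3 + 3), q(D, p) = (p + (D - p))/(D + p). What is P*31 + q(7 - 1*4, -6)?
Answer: -745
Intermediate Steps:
q(D, p) = D/(D + p)
P = -24 (P = -4*6 = -24)
P*31 + q(7 - 1*4, -6) = -24*31 + (7 - 1*4)/((7 - 1*4) - 6) = -744 + (7 - 4)/((7 - 4) - 6) = -744 + 3/(3 - 6) = -744 + 3/(-3) = -744 + 3*(-⅓) = -744 - 1 = -745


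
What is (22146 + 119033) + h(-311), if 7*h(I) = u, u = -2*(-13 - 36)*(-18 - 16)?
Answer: 140703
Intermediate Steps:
u = -3332 (u = -(-98)*(-34) = -2*1666 = -3332)
h(I) = -476 (h(I) = (1/7)*(-3332) = -476)
(22146 + 119033) + h(-311) = (22146 + 119033) - 476 = 141179 - 476 = 140703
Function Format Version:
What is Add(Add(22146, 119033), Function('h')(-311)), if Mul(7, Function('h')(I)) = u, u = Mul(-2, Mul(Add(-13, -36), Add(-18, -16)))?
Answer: 140703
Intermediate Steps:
u = -3332 (u = Mul(-2, Mul(-49, -34)) = Mul(-2, 1666) = -3332)
Function('h')(I) = -476 (Function('h')(I) = Mul(Rational(1, 7), -3332) = -476)
Add(Add(22146, 119033), Function('h')(-311)) = Add(Add(22146, 119033), -476) = Add(141179, -476) = 140703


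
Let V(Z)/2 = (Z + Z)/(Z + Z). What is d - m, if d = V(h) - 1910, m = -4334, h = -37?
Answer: 2426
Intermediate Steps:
V(Z) = 2 (V(Z) = 2*((Z + Z)/(Z + Z)) = 2*((2*Z)/((2*Z))) = 2*((2*Z)*(1/(2*Z))) = 2*1 = 2)
d = -1908 (d = 2 - 1910 = -1908)
d - m = -1908 - 1*(-4334) = -1908 + 4334 = 2426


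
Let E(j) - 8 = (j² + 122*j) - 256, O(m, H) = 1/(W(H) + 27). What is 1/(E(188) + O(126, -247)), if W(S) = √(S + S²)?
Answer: 3483835029/202173912836063 - √60762/202173912836063 ≈ 1.7232e-5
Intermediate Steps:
O(m, H) = 1/(27 + √(H*(1 + H))) (O(m, H) = 1/(√(H*(1 + H)) + 27) = 1/(27 + √(H*(1 + H))))
E(j) = -248 + j² + 122*j (E(j) = 8 + ((j² + 122*j) - 256) = 8 + (-256 + j² + 122*j) = -248 + j² + 122*j)
1/(E(188) + O(126, -247)) = 1/((-248 + 188² + 122*188) + 1/(27 + √(-247*(1 - 247)))) = 1/((-248 + 35344 + 22936) + 1/(27 + √(-247*(-246)))) = 1/(58032 + 1/(27 + √60762))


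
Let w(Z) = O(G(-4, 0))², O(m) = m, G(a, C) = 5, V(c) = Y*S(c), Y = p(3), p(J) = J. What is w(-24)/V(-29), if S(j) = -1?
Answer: -25/3 ≈ -8.3333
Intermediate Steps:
Y = 3
V(c) = -3 (V(c) = 3*(-1) = -3)
w(Z) = 25 (w(Z) = 5² = 25)
w(-24)/V(-29) = 25/(-3) = 25*(-⅓) = -25/3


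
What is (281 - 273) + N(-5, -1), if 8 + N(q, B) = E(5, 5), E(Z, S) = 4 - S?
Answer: -1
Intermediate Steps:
N(q, B) = -9 (N(q, B) = -8 + (4 - 1*5) = -8 + (4 - 5) = -8 - 1 = -9)
(281 - 273) + N(-5, -1) = (281 - 273) - 9 = 8 - 9 = -1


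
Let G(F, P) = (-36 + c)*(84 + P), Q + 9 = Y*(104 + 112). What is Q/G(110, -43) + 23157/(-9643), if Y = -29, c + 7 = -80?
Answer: -457644/395363 ≈ -1.1575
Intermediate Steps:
c = -87 (c = -7 - 80 = -87)
Q = -6273 (Q = -9 - 29*(104 + 112) = -9 - 29*216 = -9 - 6264 = -6273)
G(F, P) = -10332 - 123*P (G(F, P) = (-36 - 87)*(84 + P) = -123*(84 + P) = -10332 - 123*P)
Q/G(110, -43) + 23157/(-9643) = -6273/(-10332 - 123*(-43)) + 23157/(-9643) = -6273/(-10332 + 5289) + 23157*(-1/9643) = -6273/(-5043) - 23157/9643 = -6273*(-1/5043) - 23157/9643 = 51/41 - 23157/9643 = -457644/395363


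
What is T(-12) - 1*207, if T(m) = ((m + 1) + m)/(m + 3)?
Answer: -1840/9 ≈ -204.44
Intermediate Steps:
T(m) = (1 + 2*m)/(3 + m) (T(m) = ((1 + m) + m)/(3 + m) = (1 + 2*m)/(3 + m))
T(-12) - 1*207 = (1 + 2*(-12))/(3 - 12) - 1*207 = (1 - 24)/(-9) - 207 = -⅑*(-23) - 207 = 23/9 - 207 = -1840/9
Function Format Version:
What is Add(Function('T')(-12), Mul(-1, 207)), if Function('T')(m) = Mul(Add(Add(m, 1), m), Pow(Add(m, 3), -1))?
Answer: Rational(-1840, 9) ≈ -204.44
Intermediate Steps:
Function('T')(m) = Mul(Pow(Add(3, m), -1), Add(1, Mul(2, m))) (Function('T')(m) = Mul(Add(Add(1, m), m), Pow(Add(3, m), -1)) = Mul(Add(1, Mul(2, m)), Pow(Add(3, m), -1)) = Mul(Pow(Add(3, m), -1), Add(1, Mul(2, m))))
Add(Function('T')(-12), Mul(-1, 207)) = Add(Mul(Pow(Add(3, -12), -1), Add(1, Mul(2, -12))), Mul(-1, 207)) = Add(Mul(Pow(-9, -1), Add(1, -24)), -207) = Add(Mul(Rational(-1, 9), -23), -207) = Add(Rational(23, 9), -207) = Rational(-1840, 9)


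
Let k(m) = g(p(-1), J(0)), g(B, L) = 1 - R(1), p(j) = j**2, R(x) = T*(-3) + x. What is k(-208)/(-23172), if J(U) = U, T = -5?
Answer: 5/7724 ≈ 0.00064733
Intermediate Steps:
R(x) = 15 + x (R(x) = -5*(-3) + x = 15 + x)
g(B, L) = -15 (g(B, L) = 1 - (15 + 1) = 1 - 1*16 = 1 - 16 = -15)
k(m) = -15
k(-208)/(-23172) = -15/(-23172) = -15*(-1/23172) = 5/7724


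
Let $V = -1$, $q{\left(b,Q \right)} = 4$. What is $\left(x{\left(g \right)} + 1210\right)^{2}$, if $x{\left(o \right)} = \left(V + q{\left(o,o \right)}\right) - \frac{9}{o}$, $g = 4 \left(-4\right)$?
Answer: $\frac{377019889}{256} \approx 1.4727 \cdot 10^{6}$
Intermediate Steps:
$g = -16$
$x{\left(o \right)} = 3 - \frac{9}{o}$ ($x{\left(o \right)} = \left(-1 + 4\right) - \frac{9}{o} = 3 - \frac{9}{o}$)
$\left(x{\left(g \right)} + 1210\right)^{2} = \left(\left(3 - \frac{9}{-16}\right) + 1210\right)^{2} = \left(\left(3 - - \frac{9}{16}\right) + 1210\right)^{2} = \left(\left(3 + \frac{9}{16}\right) + 1210\right)^{2} = \left(\frac{57}{16} + 1210\right)^{2} = \left(\frac{19417}{16}\right)^{2} = \frac{377019889}{256}$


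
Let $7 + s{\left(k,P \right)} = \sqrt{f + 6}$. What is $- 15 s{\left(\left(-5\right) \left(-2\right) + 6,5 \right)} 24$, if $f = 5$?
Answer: $2520 - 360 \sqrt{11} \approx 1326.0$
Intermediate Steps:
$s{\left(k,P \right)} = -7 + \sqrt{11}$ ($s{\left(k,P \right)} = -7 + \sqrt{5 + 6} = -7 + \sqrt{11}$)
$- 15 s{\left(\left(-5\right) \left(-2\right) + 6,5 \right)} 24 = - 15 \left(-7 + \sqrt{11}\right) 24 = \left(105 - 15 \sqrt{11}\right) 24 = 2520 - 360 \sqrt{11}$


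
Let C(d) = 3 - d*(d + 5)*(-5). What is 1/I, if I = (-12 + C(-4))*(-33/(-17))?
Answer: -17/957 ≈ -0.017764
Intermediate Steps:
C(d) = 3 - d*(-25 - 5*d) (C(d) = 3 - d*(5 + d)*(-5) = 3 - d*(-25 - 5*d))
I = -957/17 (I = (-12 + (3 + 5*(-4)² + 25*(-4)))*(-33/(-17)) = (-12 + (3 + 5*16 - 100))*(-33*(-1/17)) = (-12 + (3 + 80 - 100))*(33/17) = (-12 - 17)*(33/17) = -29*33/17 = -957/17 ≈ -56.294)
1/I = 1/(-957/17) = -17/957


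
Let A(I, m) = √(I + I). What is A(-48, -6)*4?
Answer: 16*I*√6 ≈ 39.192*I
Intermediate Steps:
A(I, m) = √2*√I (A(I, m) = √(2*I) = √2*√I)
A(-48, -6)*4 = (√2*√(-48))*4 = (√2*(4*I*√3))*4 = (4*I*√6)*4 = 16*I*√6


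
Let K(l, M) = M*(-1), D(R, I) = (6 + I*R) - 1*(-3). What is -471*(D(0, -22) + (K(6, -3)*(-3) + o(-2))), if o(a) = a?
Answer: 942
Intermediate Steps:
D(R, I) = 9 + I*R (D(R, I) = (6 + I*R) + 3 = 9 + I*R)
K(l, M) = -M
-471*(D(0, -22) + (K(6, -3)*(-3) + o(-2))) = -471*((9 - 22*0) + (-1*(-3)*(-3) - 2)) = -471*((9 + 0) + (3*(-3) - 2)) = -471*(9 + (-9 - 2)) = -471*(9 - 11) = -471*(-2) = 942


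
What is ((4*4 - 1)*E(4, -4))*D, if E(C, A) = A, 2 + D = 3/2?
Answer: 30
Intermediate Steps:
D = -½ (D = -2 + 3/2 = -½ ≈ -0.50000)
((4*4 - 1)*E(4, -4))*D = ((4*4 - 1)*(-4))*(-½) = ((16 - 1)*(-4))*(-½) = (15*(-4))*(-½) = -60*(-½) = 30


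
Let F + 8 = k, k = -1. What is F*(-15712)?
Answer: 141408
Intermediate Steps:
F = -9 (F = -8 - 1 = -9)
F*(-15712) = -9*(-15712) = 141408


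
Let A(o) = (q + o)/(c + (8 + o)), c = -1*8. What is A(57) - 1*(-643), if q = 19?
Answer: 1933/3 ≈ 644.33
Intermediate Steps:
c = -8
A(o) = (19 + o)/o (A(o) = (19 + o)/(-8 + (8 + o)) = (19 + o)/o)
A(57) - 1*(-643) = (19 + 57)/57 - 1*(-643) = (1/57)*76 + 643 = 4/3 + 643 = 1933/3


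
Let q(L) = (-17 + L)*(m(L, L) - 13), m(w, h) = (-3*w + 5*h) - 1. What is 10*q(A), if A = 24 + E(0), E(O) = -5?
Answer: 480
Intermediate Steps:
m(w, h) = -1 - 3*w + 5*h
A = 19 (A = 24 - 5 = 19)
q(L) = (-17 + L)*(-14 + 2*L) (q(L) = (-17 + L)*((-1 - 3*L + 5*L) - 13) = (-17 + L)*((-1 + 2*L) - 13) = (-17 + L)*(-14 + 2*L))
10*q(A) = 10*(238 - 48*19 + 2*19**2) = 10*(238 - 912 + 2*361) = 10*(238 - 912 + 722) = 10*48 = 480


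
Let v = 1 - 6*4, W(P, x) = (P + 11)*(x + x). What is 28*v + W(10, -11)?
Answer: -1106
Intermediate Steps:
W(P, x) = 2*x*(11 + P) (W(P, x) = (11 + P)*(2*x) = 2*x*(11 + P))
v = -23 (v = 1 - 24 = -23)
28*v + W(10, -11) = 28*(-23) + 2*(-11)*(11 + 10) = -644 + 2*(-11)*21 = -644 - 462 = -1106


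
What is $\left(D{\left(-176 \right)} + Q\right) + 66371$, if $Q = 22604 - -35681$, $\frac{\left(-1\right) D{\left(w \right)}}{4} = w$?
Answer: $125360$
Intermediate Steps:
$D{\left(w \right)} = - 4 w$
$Q = 58285$ ($Q = 22604 + 35681 = 58285$)
$\left(D{\left(-176 \right)} + Q\right) + 66371 = \left(\left(-4\right) \left(-176\right) + 58285\right) + 66371 = \left(704 + 58285\right) + 66371 = 58989 + 66371 = 125360$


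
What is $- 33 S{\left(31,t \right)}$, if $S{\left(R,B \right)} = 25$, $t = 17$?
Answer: $-825$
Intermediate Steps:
$- 33 S{\left(31,t \right)} = \left(-33\right) 25 = -825$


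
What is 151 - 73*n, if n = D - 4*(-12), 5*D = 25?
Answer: -3718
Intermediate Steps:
D = 5 (D = (1/5)*25 = 5)
n = 53 (n = 5 - 4*(-12) = 5 + 48 = 53)
151 - 73*n = 151 - 73*53 = 151 - 3869 = -3718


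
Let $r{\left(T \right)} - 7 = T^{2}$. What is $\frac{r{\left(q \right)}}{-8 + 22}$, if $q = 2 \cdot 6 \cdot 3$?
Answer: $\frac{1303}{14} \approx 93.071$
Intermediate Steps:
$q = 36$ ($q = 12 \cdot 3 = 36$)
$r{\left(T \right)} = 7 + T^{2}$
$\frac{r{\left(q \right)}}{-8 + 22} = \frac{7 + 36^{2}}{-8 + 22} = \frac{7 + 1296}{14} = 1303 \cdot \frac{1}{14} = \frac{1303}{14}$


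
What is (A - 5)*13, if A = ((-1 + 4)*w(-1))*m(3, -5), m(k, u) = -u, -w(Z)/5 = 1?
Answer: -1040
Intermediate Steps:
w(Z) = -5 (w(Z) = -5*1 = -5)
A = -75 (A = ((-1 + 4)*(-5))*(-1*(-5)) = (3*(-5))*5 = -15*5 = -75)
(A - 5)*13 = (-75 - 5)*13 = -80*13 = -1040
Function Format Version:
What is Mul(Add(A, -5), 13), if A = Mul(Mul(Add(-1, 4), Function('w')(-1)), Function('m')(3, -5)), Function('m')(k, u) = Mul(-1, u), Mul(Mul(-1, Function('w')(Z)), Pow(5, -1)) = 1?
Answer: -1040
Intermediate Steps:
Function('w')(Z) = -5 (Function('w')(Z) = Mul(-5, 1) = -5)
A = -75 (A = Mul(Mul(Add(-1, 4), -5), Mul(-1, -5)) = Mul(Mul(3, -5), 5) = Mul(-15, 5) = -75)
Mul(Add(A, -5), 13) = Mul(Add(-75, -5), 13) = Mul(-80, 13) = -1040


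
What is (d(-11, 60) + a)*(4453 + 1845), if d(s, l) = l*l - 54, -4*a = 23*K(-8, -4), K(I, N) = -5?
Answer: 45027551/2 ≈ 2.2514e+7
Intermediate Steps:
a = 115/4 (a = -23*(-5)/4 = -¼*(-115) = 115/4 ≈ 28.750)
d(s, l) = -54 + l² (d(s, l) = l² - 54 = -54 + l²)
(d(-11, 60) + a)*(4453 + 1845) = ((-54 + 60²) + 115/4)*(4453 + 1845) = ((-54 + 3600) + 115/4)*6298 = (3546 + 115/4)*6298 = (14299/4)*6298 = 45027551/2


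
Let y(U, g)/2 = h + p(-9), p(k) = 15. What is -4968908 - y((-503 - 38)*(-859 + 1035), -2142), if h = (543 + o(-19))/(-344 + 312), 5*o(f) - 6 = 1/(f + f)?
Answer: -15105468123/3040 ≈ -4.9689e+6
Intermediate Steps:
o(f) = 6/5 + 1/(10*f) (o(f) = 6/5 + 1/(5*(f + f)) = 6/5 + 1/(5*((2*f))) = 6/5 + (1/(2*f))/5 = 6/5 + 1/(10*f))
h = -103397/6080 (h = (543 + (⅒)*(1 + 12*(-19))/(-19))/(-344 + 312) = (543 + (⅒)*(-1/19)*(1 - 228))/(-32) = (543 + (⅒)*(-1/19)*(-227))*(-1/32) = (543 + 227/190)*(-1/32) = (103397/190)*(-1/32) = -103397/6080 ≈ -17.006)
y(U, g) = -12197/3040 (y(U, g) = 2*(-103397/6080 + 15) = 2*(-12197/6080) = -12197/3040)
-4968908 - y((-503 - 38)*(-859 + 1035), -2142) = -4968908 - 1*(-12197/3040) = -4968908 + 12197/3040 = -15105468123/3040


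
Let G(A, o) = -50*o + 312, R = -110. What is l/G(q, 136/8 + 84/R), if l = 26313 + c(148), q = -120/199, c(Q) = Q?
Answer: -291071/5498 ≈ -52.941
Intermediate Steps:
q = -120/199 (q = -120*1/199 = -120/199 ≈ -0.60301)
G(A, o) = 312 - 50*o
l = 26461 (l = 26313 + 148 = 26461)
l/G(q, 136/8 + 84/R) = 26461/(312 - 50*(136/8 + 84/(-110))) = 26461/(312 - 50*(136*(⅛) + 84*(-1/110))) = 26461/(312 - 50*(17 - 42/55)) = 26461/(312 - 50*893/55) = 26461/(312 - 8930/11) = 26461/(-5498/11) = 26461*(-11/5498) = -291071/5498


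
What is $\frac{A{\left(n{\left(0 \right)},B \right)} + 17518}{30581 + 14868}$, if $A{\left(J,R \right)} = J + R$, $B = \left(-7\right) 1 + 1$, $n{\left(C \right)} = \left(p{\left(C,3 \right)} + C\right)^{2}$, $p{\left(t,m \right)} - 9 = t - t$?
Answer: $\frac{17593}{45449} \approx 0.38709$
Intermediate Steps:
$p{\left(t,m \right)} = 9$ ($p{\left(t,m \right)} = 9 + \left(t - t\right) = 9 + 0 = 9$)
$n{\left(C \right)} = \left(9 + C\right)^{2}$
$B = -6$ ($B = -7 + 1 = -6$)
$\frac{A{\left(n{\left(0 \right)},B \right)} + 17518}{30581 + 14868} = \frac{\left(\left(9 + 0\right)^{2} - 6\right) + 17518}{30581 + 14868} = \frac{\left(9^{2} - 6\right) + 17518}{45449} = \left(\left(81 - 6\right) + 17518\right) \frac{1}{45449} = \left(75 + 17518\right) \frac{1}{45449} = 17593 \cdot \frac{1}{45449} = \frac{17593}{45449}$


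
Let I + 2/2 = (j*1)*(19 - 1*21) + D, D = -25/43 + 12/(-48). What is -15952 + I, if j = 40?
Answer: -2757819/172 ≈ -16034.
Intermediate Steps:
D = -143/172 (D = -25*1/43 + 12*(-1/48) = -25/43 - ¼ = -143/172 ≈ -0.83140)
I = -14075/172 (I = -1 + ((40*1)*(19 - 1*21) - 143/172) = -1 + (40*(19 - 21) - 143/172) = -1 + (40*(-2) - 143/172) = -1 + (-80 - 143/172) = -1 - 13903/172 = -14075/172 ≈ -81.831)
-15952 + I = -15952 - 14075/172 = -2757819/172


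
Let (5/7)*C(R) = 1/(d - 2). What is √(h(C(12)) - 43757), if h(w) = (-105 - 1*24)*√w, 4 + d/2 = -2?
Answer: √(-4375700 - 1290*I*√10)/10 ≈ 0.097507 - 209.18*I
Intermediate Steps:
d = -12 (d = -8 + 2*(-2) = -8 - 4 = -12)
C(R) = -⅒ (C(R) = 7/(5*(-12 - 2)) = (7/5)/(-14) = (7/5)*(-1/14) = -⅒)
h(w) = -129*√w (h(w) = (-105 - 24)*√w = -129*√w)
√(h(C(12)) - 43757) = √(-129*I*√10/10 - 43757) = √(-43757 - 129*I*√10/10)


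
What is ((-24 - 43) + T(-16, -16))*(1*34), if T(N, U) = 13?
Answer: -1836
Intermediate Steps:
((-24 - 43) + T(-16, -16))*(1*34) = ((-24 - 43) + 13)*(1*34) = (-67 + 13)*34 = -54*34 = -1836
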